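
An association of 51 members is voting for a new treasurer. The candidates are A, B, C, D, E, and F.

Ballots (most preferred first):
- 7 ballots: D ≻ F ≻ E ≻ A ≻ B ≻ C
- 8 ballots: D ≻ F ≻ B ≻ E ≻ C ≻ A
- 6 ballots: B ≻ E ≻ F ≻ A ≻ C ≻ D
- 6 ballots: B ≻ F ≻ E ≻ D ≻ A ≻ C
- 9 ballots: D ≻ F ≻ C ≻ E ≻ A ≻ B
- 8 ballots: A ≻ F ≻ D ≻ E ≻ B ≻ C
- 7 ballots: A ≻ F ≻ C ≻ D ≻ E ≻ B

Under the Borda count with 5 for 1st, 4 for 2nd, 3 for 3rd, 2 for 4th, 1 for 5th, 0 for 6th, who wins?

F

A: 7×2 + 8×0 + 6×2 + 6×1 + 9×1 + 8×5 + 7×5 = 116
B: 7×1 + 8×3 + 6×5 + 6×5 + 9×0 + 8×1 + 7×0 = 99
C: 7×0 + 8×1 + 6×1 + 6×0 + 9×3 + 8×0 + 7×3 = 62
D: 7×5 + 8×5 + 6×0 + 6×2 + 9×5 + 8×3 + 7×2 = 170
E: 7×3 + 8×2 + 6×4 + 6×3 + 9×2 + 8×2 + 7×1 = 120
F: 7×4 + 8×4 + 6×3 + 6×4 + 9×4 + 8×4 + 7×4 = 198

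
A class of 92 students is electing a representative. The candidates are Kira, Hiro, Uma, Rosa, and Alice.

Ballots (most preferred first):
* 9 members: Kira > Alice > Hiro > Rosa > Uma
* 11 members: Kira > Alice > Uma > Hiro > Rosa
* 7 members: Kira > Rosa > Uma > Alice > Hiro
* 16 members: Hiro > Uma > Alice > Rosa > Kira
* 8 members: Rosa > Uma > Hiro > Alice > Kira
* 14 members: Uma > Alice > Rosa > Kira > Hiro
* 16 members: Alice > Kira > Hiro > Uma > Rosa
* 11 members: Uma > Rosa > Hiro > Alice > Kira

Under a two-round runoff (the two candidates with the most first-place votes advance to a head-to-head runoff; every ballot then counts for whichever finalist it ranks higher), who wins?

Uma

Round 1 first-place votes: Kira 27, Hiro 16, Uma 25, Rosa 8, Alice 16. Kira and Uma advance.
Runoff: Kira is ranked above Uma on 43 ballots, Uma above Kira on 49.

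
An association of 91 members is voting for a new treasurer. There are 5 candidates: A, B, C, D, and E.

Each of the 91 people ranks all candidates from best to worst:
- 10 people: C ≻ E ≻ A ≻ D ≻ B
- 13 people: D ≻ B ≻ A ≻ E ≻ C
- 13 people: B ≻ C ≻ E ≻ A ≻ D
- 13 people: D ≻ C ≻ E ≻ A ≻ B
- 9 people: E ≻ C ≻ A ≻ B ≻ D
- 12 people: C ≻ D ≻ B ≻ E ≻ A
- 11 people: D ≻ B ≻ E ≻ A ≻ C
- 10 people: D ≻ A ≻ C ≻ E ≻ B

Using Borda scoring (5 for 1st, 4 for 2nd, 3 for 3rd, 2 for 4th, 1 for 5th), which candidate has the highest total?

D

A: 10×3 + 13×3 + 13×2 + 13×2 + 9×3 + 12×1 + 11×2 + 10×4 = 222
B: 10×1 + 13×4 + 13×5 + 13×1 + 9×2 + 12×3 + 11×4 + 10×1 = 248
C: 10×5 + 13×1 + 13×4 + 13×4 + 9×4 + 12×5 + 11×1 + 10×3 = 304
D: 10×2 + 13×5 + 13×1 + 13×5 + 9×1 + 12×4 + 11×5 + 10×5 = 325
E: 10×4 + 13×2 + 13×3 + 13×3 + 9×5 + 12×2 + 11×3 + 10×2 = 266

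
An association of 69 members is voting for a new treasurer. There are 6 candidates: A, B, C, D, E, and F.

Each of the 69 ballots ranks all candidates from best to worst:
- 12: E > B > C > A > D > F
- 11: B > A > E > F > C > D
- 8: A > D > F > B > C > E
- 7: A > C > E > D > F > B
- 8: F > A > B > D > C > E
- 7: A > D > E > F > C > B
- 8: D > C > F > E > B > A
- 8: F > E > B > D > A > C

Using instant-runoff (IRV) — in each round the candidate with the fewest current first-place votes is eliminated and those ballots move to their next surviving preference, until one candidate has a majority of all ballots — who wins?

Round 1: A 22, B 11, C 0, D 8, E 12, F 16. C eliminated.
Round 2: A 22, B 11, D 8, E 12, F 16. D eliminated.
Round 3: A 22, B 11, E 12, F 24. B eliminated.
Round 4: A 33, E 12, F 24. E eliminated.
Round 5: A 45, F 24. A has a majority (≥35).

A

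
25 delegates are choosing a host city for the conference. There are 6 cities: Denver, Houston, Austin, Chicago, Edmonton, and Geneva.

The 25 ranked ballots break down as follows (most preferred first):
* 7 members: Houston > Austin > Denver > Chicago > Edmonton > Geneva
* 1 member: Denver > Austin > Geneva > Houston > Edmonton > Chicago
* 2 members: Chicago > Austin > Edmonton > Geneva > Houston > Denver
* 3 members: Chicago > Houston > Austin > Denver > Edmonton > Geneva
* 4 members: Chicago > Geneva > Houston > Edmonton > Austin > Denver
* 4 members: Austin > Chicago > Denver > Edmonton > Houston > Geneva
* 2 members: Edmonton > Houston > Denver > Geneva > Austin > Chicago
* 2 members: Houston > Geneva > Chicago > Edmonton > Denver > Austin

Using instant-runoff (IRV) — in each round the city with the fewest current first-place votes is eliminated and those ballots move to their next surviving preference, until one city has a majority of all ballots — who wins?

Round 1: Denver 1, Houston 9, Austin 4, Chicago 9, Edmonton 2, Geneva 0. Geneva eliminated.
Round 2: Denver 1, Houston 9, Austin 4, Chicago 9, Edmonton 2. Denver eliminated.
Round 3: Houston 9, Austin 5, Chicago 9, Edmonton 2. Edmonton eliminated.
Round 4: Houston 11, Austin 5, Chicago 9. Austin eliminated.
Round 5: Houston 12, Chicago 13. Chicago has a majority (≥13).

Chicago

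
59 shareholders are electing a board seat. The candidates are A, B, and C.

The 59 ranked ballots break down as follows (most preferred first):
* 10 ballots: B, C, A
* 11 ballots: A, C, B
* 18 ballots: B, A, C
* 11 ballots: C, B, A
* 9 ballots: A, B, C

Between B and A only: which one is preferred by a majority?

B

B is ranked above A on 39 ballots; A above B on 20.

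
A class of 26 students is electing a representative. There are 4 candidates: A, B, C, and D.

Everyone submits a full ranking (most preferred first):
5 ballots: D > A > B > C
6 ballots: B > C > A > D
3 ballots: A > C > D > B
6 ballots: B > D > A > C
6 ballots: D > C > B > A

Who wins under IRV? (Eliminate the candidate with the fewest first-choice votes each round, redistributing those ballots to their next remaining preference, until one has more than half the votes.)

D

Round 1: A 3, B 12, C 0, D 11. C eliminated.
Round 2: A 3, B 12, D 11. A eliminated.
Round 3: B 12, D 14. D has a majority (≥14).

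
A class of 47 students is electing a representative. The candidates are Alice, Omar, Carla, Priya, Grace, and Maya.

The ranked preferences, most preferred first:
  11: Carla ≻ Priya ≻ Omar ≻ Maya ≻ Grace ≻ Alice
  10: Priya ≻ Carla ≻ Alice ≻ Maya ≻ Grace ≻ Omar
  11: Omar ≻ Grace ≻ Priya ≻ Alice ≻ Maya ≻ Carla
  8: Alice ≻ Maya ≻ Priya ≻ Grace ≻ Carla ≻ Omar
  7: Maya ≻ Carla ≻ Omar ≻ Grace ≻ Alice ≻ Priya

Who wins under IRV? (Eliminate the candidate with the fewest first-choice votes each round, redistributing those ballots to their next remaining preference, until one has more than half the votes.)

Round 1: Alice 8, Omar 11, Carla 11, Priya 10, Grace 0, Maya 7. Grace eliminated.
Round 2: Alice 8, Omar 11, Carla 11, Priya 10, Maya 7. Maya eliminated.
Round 3: Alice 8, Omar 11, Carla 18, Priya 10. Alice eliminated.
Round 4: Omar 11, Carla 18, Priya 18. Omar eliminated.
Round 5: Carla 18, Priya 29. Priya has a majority (≥24).

Priya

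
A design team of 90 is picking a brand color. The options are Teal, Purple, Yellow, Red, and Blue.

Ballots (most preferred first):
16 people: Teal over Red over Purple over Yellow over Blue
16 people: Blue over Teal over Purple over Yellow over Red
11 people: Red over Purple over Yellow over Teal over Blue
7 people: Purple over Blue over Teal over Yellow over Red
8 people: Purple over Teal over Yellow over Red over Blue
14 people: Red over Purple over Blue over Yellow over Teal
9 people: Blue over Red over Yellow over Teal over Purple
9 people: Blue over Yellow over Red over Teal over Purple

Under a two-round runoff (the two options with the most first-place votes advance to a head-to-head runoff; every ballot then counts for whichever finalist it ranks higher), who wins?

Red

Round 1 first-place votes: Teal 16, Purple 15, Yellow 0, Red 25, Blue 34. Blue and Red advance.
Runoff: Blue is ranked above Red on 41 ballots, Red above Blue on 49.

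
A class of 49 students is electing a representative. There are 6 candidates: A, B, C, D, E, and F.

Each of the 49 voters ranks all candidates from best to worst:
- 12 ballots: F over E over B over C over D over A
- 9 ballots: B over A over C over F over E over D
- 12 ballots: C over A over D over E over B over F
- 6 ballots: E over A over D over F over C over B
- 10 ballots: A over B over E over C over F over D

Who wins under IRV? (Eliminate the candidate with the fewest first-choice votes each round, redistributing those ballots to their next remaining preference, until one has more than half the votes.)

Round 1: A 10, B 9, C 12, D 0, E 6, F 12. D eliminated.
Round 2: A 10, B 9, C 12, E 6, F 12. E eliminated.
Round 3: A 16, B 9, C 12, F 12. B eliminated.
Round 4: A 25, C 12, F 12. A has a majority (≥25).

A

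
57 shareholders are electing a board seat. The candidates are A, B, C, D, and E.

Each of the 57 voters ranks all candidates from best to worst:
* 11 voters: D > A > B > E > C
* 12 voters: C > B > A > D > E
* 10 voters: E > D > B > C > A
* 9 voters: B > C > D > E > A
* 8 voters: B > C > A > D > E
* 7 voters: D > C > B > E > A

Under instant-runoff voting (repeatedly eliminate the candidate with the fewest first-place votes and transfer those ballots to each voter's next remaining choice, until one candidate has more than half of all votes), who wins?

B

Round 1: A 0, B 17, C 12, D 18, E 10. A eliminated.
Round 2: B 17, C 12, D 18, E 10. E eliminated.
Round 3: B 17, C 12, D 28. C eliminated.
Round 4: B 29, D 28. B has a majority (≥29).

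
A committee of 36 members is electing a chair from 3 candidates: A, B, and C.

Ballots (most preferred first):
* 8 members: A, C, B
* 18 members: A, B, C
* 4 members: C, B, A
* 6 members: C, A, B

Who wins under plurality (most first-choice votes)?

A

First-place votes: A 26, B 0, C 10.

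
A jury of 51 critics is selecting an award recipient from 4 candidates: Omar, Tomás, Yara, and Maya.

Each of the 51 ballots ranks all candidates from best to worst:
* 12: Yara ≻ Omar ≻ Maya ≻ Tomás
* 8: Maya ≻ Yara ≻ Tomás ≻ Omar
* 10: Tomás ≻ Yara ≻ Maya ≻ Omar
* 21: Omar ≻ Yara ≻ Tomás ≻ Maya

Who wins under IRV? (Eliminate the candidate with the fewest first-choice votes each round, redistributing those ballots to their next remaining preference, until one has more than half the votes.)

Yara

Round 1: Omar 21, Tomás 10, Yara 12, Maya 8. Maya eliminated.
Round 2: Omar 21, Tomás 10, Yara 20. Tomás eliminated.
Round 3: Omar 21, Yara 30. Yara has a majority (≥26).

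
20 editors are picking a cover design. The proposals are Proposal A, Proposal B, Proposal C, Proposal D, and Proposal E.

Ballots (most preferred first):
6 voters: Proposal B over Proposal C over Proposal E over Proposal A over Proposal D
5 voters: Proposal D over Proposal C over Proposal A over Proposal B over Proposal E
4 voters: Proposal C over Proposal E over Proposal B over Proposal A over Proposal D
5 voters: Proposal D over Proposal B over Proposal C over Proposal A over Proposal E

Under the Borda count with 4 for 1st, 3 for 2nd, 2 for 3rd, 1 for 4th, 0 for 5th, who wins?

Proposal C

Proposal A: 6×1 + 5×2 + 4×1 + 5×1 = 25
Proposal B: 6×4 + 5×1 + 4×2 + 5×3 = 52
Proposal C: 6×3 + 5×3 + 4×4 + 5×2 = 59
Proposal D: 6×0 + 5×4 + 4×0 + 5×4 = 40
Proposal E: 6×2 + 5×0 + 4×3 + 5×0 = 24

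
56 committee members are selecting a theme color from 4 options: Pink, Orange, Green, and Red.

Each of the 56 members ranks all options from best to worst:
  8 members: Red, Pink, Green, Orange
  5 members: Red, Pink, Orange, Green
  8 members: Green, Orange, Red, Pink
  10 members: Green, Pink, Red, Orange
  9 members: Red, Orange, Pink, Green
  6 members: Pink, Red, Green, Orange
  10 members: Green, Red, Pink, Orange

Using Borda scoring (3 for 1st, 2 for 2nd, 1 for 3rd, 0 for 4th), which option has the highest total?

Pink: 8×2 + 5×2 + 8×0 + 10×2 + 9×1 + 6×3 + 10×1 = 83
Orange: 8×0 + 5×1 + 8×2 + 10×0 + 9×2 + 6×0 + 10×0 = 39
Green: 8×1 + 5×0 + 8×3 + 10×3 + 9×0 + 6×1 + 10×3 = 98
Red: 8×3 + 5×3 + 8×1 + 10×1 + 9×3 + 6×2 + 10×2 = 116

Red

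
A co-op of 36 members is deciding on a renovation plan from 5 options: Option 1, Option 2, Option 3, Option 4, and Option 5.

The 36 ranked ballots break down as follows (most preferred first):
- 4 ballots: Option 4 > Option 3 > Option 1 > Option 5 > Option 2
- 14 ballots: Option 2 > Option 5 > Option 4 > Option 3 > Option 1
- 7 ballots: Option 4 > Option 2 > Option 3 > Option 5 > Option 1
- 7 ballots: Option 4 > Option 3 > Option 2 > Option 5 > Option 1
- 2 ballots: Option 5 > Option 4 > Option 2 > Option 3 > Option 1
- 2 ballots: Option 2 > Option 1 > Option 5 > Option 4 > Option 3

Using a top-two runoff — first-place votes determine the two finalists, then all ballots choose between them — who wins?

Option 4

Round 1 first-place votes: Option 1 0, Option 2 16, Option 3 0, Option 4 18, Option 5 2. Option 4 and Option 2 advance.
Runoff: Option 4 is ranked above Option 2 on 20 ballots, Option 2 above Option 4 on 16.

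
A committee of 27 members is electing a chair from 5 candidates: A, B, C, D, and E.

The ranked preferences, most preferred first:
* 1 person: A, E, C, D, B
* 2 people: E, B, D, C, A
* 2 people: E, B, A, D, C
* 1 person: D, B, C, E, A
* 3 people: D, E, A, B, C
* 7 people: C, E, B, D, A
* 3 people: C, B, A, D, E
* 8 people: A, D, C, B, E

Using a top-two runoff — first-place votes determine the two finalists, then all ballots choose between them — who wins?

A

Round 1 first-place votes: A 9, B 0, C 10, D 4, E 4. C and A advance.
Runoff: C is ranked above A on 13 ballots, A above C on 14.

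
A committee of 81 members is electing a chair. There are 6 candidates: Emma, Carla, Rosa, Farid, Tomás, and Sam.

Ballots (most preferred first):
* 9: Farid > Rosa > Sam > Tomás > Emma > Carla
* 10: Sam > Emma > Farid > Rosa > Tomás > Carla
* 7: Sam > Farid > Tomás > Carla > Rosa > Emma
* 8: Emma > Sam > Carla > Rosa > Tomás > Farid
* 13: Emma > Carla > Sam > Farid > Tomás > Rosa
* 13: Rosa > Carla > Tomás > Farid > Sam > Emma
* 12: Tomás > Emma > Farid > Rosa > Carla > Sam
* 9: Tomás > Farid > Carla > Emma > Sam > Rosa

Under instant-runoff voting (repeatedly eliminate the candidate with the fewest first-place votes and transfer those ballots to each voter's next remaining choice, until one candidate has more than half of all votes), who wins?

Round 1: Emma 21, Carla 0, Rosa 13, Farid 9, Tomás 21, Sam 17. Carla eliminated.
Round 2: Emma 21, Rosa 13, Farid 9, Tomás 21, Sam 17. Farid eliminated.
Round 3: Emma 21, Rosa 22, Tomás 21, Sam 17. Sam eliminated.
Round 4: Emma 31, Rosa 22, Tomás 28. Rosa eliminated.
Round 5: Emma 31, Tomás 50. Tomás has a majority (≥41).

Tomás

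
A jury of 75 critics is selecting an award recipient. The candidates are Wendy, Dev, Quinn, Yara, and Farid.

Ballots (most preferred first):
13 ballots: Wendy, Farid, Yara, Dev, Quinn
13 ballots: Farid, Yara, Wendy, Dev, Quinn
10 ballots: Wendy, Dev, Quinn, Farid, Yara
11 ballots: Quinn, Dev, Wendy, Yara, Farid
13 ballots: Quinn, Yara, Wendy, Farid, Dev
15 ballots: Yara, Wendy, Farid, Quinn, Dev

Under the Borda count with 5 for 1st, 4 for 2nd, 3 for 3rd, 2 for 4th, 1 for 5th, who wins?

Wendy: 13×5 + 13×3 + 10×5 + 11×3 + 13×3 + 15×4 = 286
Dev: 13×2 + 13×2 + 10×4 + 11×4 + 13×1 + 15×1 = 164
Quinn: 13×1 + 13×1 + 10×3 + 11×5 + 13×5 + 15×2 = 206
Yara: 13×3 + 13×4 + 10×1 + 11×2 + 13×4 + 15×5 = 250
Farid: 13×4 + 13×5 + 10×2 + 11×1 + 13×2 + 15×3 = 219

Wendy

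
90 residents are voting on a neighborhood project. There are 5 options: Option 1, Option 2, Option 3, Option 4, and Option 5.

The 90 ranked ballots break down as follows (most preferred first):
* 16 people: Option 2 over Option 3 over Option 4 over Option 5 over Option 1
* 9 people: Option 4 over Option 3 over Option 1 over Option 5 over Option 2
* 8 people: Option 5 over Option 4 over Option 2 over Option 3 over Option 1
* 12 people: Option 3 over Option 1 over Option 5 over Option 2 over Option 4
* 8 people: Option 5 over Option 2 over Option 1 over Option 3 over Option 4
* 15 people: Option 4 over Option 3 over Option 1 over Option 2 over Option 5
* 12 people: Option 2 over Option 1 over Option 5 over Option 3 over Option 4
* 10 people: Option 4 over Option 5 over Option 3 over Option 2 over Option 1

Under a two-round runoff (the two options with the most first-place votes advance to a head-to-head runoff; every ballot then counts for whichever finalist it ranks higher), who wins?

Option 2

Round 1 first-place votes: Option 1 0, Option 2 28, Option 3 12, Option 4 34, Option 5 16. Option 4 and Option 2 advance.
Runoff: Option 4 is ranked above Option 2 on 42 ballots, Option 2 above Option 4 on 48.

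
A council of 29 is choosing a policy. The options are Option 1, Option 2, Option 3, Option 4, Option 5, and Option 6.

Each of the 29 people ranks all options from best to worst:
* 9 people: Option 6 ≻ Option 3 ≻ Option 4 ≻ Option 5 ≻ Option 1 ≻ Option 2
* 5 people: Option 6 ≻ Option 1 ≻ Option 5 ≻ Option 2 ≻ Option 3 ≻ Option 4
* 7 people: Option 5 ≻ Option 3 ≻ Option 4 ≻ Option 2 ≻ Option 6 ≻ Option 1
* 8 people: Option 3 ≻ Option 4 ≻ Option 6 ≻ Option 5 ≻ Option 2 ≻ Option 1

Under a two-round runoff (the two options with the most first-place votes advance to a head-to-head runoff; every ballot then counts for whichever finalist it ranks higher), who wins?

Round 1 first-place votes: Option 1 0, Option 2 0, Option 3 8, Option 4 0, Option 5 7, Option 6 14. Option 6 and Option 3 advance.
Runoff: Option 6 is ranked above Option 3 on 14 ballots, Option 3 above Option 6 on 15.

Option 3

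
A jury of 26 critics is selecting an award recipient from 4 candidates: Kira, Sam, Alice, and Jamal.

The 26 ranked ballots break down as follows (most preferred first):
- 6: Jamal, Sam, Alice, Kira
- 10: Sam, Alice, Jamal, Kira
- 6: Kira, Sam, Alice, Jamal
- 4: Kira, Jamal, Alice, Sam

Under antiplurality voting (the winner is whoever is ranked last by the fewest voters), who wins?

Last-place votes: Kira 16, Sam 4, Alice 0, Jamal 6.

Alice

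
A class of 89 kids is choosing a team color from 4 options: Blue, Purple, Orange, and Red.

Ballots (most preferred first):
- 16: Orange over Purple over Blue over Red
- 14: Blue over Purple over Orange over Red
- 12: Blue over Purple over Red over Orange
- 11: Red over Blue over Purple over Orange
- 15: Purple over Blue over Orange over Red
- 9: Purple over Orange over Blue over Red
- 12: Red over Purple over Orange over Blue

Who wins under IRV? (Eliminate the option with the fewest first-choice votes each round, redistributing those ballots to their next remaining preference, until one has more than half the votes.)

Purple

Round 1: Blue 26, Purple 24, Orange 16, Red 23. Orange eliminated.
Round 2: Blue 26, Purple 40, Red 23. Red eliminated.
Round 3: Blue 37, Purple 52. Purple has a majority (≥45).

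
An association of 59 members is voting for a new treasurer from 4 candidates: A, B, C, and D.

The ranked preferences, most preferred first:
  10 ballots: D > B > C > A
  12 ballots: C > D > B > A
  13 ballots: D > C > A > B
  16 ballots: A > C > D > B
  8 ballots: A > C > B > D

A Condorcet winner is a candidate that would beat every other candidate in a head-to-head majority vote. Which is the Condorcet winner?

C

C vs A: 35–24
C vs B: 49–10
C vs D: 36–23
C beats every other candidate.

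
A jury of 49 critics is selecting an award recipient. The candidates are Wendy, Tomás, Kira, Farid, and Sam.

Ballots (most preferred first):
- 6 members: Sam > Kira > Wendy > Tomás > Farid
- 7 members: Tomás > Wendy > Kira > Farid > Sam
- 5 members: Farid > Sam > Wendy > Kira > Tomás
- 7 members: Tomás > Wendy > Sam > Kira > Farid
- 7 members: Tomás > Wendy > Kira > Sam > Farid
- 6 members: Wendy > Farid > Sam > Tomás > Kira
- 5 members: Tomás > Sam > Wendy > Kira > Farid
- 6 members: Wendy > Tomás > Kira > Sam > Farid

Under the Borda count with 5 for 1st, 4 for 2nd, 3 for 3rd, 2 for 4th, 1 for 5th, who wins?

Wendy

Wendy: 6×3 + 7×4 + 5×3 + 7×4 + 7×4 + 6×5 + 5×3 + 6×5 = 192
Tomás: 6×2 + 7×5 + 5×1 + 7×5 + 7×5 + 6×2 + 5×5 + 6×4 = 183
Kira: 6×4 + 7×3 + 5×2 + 7×2 + 7×3 + 6×1 + 5×2 + 6×3 = 124
Farid: 6×1 + 7×2 + 5×5 + 7×1 + 7×1 + 6×4 + 5×1 + 6×1 = 94
Sam: 6×5 + 7×1 + 5×4 + 7×3 + 7×2 + 6×3 + 5×4 + 6×2 = 142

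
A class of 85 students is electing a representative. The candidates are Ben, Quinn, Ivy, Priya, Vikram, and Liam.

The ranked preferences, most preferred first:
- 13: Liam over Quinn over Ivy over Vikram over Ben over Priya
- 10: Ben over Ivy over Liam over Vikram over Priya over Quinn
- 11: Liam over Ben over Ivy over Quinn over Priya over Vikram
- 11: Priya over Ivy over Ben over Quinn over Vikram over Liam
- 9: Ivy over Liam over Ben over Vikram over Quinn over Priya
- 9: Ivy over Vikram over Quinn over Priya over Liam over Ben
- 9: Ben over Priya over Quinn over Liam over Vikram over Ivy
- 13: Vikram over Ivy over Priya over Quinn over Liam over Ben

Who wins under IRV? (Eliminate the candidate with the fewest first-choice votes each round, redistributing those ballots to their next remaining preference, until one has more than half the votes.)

Ivy

Round 1: Ben 19, Quinn 0, Ivy 18, Priya 11, Vikram 13, Liam 24. Quinn eliminated.
Round 2: Ben 19, Ivy 18, Priya 11, Vikram 13, Liam 24. Priya eliminated.
Round 3: Ben 19, Ivy 29, Vikram 13, Liam 24. Vikram eliminated.
Round 4: Ben 19, Ivy 42, Liam 24. Ben eliminated.
Round 5: Ivy 52, Liam 33. Ivy has a majority (≥43).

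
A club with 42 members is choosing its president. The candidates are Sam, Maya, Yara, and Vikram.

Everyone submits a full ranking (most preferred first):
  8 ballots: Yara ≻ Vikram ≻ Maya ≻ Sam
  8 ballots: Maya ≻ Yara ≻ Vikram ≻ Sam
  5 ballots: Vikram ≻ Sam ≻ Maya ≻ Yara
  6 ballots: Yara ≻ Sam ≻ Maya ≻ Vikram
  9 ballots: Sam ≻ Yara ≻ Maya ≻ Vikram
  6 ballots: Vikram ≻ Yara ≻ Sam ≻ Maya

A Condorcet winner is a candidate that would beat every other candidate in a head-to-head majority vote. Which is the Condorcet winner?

Yara

Yara vs Sam: 28–14
Yara vs Maya: 29–13
Yara vs Vikram: 31–11
Yara beats every other candidate.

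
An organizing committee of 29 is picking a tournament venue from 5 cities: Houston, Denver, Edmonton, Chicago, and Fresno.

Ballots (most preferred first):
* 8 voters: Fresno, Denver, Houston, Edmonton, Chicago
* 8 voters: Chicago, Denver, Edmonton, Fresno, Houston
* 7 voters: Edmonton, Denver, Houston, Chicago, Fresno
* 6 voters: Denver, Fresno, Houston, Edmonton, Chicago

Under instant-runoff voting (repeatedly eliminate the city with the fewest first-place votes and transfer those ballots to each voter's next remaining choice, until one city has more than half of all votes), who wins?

Round 1: Houston 0, Denver 6, Edmonton 7, Chicago 8, Fresno 8. Houston eliminated.
Round 2: Denver 6, Edmonton 7, Chicago 8, Fresno 8. Denver eliminated.
Round 3: Edmonton 7, Chicago 8, Fresno 14. Edmonton eliminated.
Round 4: Chicago 15, Fresno 14. Chicago has a majority (≥15).

Chicago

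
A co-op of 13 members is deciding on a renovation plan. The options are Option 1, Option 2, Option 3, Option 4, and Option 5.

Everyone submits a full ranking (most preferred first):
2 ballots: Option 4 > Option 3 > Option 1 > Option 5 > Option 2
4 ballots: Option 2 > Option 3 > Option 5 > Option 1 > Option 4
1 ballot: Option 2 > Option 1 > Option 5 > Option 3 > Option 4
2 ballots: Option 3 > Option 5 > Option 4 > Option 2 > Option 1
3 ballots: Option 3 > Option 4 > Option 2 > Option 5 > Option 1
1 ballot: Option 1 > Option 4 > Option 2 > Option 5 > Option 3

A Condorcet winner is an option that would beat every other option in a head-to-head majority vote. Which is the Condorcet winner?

Option 3 vs Option 1: 11–2
Option 3 vs Option 2: 7–6
Option 3 vs Option 4: 10–3
Option 3 vs Option 5: 11–2
Option 3 beats every other option.

Option 3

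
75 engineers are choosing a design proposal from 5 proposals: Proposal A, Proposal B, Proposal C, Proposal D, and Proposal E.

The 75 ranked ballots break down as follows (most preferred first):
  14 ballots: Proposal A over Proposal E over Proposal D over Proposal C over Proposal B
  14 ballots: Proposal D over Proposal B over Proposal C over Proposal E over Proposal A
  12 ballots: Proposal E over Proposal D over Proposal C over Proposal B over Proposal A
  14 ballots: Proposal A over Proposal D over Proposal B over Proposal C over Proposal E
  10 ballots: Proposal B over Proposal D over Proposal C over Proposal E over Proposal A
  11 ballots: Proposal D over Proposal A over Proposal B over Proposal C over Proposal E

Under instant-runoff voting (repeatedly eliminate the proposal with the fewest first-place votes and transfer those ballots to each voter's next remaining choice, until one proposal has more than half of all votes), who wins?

Proposal D

Round 1: Proposal A 28, Proposal B 10, Proposal C 0, Proposal D 25, Proposal E 12. Proposal C eliminated.
Round 2: Proposal A 28, Proposal B 10, Proposal D 25, Proposal E 12. Proposal B eliminated.
Round 3: Proposal A 28, Proposal D 35, Proposal E 12. Proposal E eliminated.
Round 4: Proposal A 28, Proposal D 47. Proposal D has a majority (≥38).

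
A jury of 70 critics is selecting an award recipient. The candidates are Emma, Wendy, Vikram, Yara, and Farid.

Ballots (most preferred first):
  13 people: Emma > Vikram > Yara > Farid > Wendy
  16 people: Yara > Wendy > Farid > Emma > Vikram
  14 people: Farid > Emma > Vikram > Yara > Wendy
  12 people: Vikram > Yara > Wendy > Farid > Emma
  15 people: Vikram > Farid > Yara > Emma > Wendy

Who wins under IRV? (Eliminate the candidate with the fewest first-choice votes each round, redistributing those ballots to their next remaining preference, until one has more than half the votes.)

Vikram

Round 1: Emma 13, Wendy 0, Vikram 27, Yara 16, Farid 14. Wendy eliminated.
Round 2: Emma 13, Vikram 27, Yara 16, Farid 14. Emma eliminated.
Round 3: Vikram 40, Yara 16, Farid 14. Vikram has a majority (≥36).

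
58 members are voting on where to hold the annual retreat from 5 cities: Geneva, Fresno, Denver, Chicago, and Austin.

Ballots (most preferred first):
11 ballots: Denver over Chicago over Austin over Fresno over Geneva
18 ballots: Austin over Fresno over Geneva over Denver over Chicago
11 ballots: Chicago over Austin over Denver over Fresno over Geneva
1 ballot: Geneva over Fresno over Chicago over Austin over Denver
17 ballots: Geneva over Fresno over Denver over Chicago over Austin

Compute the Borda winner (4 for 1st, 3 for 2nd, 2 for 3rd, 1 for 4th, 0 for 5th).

Fresno

Geneva: 11×0 + 18×2 + 11×0 + 1×4 + 17×4 = 108
Fresno: 11×1 + 18×3 + 11×1 + 1×3 + 17×3 = 130
Denver: 11×4 + 18×1 + 11×2 + 1×0 + 17×2 = 118
Chicago: 11×3 + 18×0 + 11×4 + 1×2 + 17×1 = 96
Austin: 11×2 + 18×4 + 11×3 + 1×1 + 17×0 = 128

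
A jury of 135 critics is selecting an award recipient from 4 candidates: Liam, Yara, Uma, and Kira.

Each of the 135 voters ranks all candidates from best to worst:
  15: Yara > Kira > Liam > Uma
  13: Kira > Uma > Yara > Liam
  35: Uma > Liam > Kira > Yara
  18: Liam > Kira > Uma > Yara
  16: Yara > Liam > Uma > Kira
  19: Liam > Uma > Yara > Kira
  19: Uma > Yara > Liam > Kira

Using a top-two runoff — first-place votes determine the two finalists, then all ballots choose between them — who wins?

Liam

Round 1 first-place votes: Liam 37, Yara 31, Uma 54, Kira 13. Uma and Liam advance.
Runoff: Uma is ranked above Liam on 67 ballots, Liam above Uma on 68.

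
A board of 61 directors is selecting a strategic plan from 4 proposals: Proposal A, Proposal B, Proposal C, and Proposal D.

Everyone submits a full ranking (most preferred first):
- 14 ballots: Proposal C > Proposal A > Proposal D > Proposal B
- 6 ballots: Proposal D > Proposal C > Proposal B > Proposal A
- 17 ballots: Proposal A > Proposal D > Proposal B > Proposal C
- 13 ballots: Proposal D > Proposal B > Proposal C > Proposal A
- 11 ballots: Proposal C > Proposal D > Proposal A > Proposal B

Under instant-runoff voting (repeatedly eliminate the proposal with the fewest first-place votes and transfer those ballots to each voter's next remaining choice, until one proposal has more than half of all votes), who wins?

Proposal D

Round 1: Proposal A 17, Proposal B 0, Proposal C 25, Proposal D 19. Proposal B eliminated.
Round 2: Proposal A 17, Proposal C 25, Proposal D 19. Proposal A eliminated.
Round 3: Proposal C 25, Proposal D 36. Proposal D has a majority (≥31).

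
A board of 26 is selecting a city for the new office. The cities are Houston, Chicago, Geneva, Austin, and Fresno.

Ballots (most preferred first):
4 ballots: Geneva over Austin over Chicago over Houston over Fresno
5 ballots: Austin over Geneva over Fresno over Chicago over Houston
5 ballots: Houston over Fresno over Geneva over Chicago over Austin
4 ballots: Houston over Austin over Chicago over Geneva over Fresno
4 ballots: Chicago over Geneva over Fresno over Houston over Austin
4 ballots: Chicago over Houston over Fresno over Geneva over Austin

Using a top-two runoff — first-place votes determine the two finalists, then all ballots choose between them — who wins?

Round 1 first-place votes: Houston 9, Chicago 8, Geneva 4, Austin 5, Fresno 0. Houston and Chicago advance.
Runoff: Houston is ranked above Chicago on 9 ballots, Chicago above Houston on 17.

Chicago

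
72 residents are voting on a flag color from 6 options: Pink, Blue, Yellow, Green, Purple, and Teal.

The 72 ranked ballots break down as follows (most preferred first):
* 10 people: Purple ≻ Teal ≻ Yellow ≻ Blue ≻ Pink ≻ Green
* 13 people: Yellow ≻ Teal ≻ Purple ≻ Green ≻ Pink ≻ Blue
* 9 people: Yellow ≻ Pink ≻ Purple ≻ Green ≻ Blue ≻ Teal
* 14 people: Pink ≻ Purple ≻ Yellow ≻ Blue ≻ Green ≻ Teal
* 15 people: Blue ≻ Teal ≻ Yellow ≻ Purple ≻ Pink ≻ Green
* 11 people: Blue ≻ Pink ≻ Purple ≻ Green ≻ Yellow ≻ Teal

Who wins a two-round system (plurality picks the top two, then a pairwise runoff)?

Yellow

Round 1 first-place votes: Pink 14, Blue 26, Yellow 22, Green 0, Purple 10, Teal 0. Blue and Yellow advance.
Runoff: Blue is ranked above Yellow on 26 ballots, Yellow above Blue on 46.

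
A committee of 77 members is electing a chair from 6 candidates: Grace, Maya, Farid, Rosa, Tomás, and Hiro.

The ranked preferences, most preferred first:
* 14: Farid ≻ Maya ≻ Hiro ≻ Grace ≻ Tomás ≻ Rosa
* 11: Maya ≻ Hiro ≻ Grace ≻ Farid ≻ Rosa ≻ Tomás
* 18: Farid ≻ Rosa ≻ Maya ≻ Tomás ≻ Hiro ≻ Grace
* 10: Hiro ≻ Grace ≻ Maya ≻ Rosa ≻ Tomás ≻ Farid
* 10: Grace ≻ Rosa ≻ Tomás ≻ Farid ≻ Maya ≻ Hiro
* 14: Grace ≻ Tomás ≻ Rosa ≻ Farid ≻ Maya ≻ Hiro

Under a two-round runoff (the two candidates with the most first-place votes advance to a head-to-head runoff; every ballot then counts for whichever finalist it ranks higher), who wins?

Round 1 first-place votes: Grace 24, Maya 11, Farid 32, Rosa 0, Tomás 0, Hiro 10. Farid and Grace advance.
Runoff: Farid is ranked above Grace on 32 ballots, Grace above Farid on 45.

Grace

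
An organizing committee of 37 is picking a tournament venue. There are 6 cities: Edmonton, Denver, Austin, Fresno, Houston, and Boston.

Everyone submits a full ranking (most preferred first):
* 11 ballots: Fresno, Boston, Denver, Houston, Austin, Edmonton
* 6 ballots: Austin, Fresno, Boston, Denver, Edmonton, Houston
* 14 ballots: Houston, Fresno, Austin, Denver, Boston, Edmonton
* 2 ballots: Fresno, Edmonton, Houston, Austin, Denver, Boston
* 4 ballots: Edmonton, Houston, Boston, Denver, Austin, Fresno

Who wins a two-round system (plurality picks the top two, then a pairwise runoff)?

Fresno

Round 1 first-place votes: Edmonton 4, Denver 0, Austin 6, Fresno 13, Houston 14, Boston 0. Houston and Fresno advance.
Runoff: Houston is ranked above Fresno on 18 ballots, Fresno above Houston on 19.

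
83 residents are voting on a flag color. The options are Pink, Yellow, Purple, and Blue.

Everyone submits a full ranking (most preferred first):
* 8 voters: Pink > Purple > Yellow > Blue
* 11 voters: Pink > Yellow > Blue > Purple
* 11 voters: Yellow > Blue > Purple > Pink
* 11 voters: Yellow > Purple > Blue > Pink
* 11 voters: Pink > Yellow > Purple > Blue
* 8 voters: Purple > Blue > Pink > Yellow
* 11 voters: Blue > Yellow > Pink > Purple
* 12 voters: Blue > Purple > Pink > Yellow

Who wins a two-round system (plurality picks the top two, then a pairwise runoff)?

Blue

Round 1 first-place votes: Pink 30, Yellow 22, Purple 8, Blue 23. Pink and Blue advance.
Runoff: Pink is ranked above Blue on 30 ballots, Blue above Pink on 53.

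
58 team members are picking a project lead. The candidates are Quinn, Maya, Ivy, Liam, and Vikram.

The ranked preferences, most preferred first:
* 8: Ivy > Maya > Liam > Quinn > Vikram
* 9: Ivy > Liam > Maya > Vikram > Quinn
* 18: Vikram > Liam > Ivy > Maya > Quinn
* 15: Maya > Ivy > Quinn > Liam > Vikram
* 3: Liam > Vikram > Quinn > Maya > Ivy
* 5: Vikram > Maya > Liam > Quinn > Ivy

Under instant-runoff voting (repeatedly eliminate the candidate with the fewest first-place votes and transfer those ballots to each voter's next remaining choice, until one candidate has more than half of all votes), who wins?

Round 1: Quinn 0, Maya 15, Ivy 17, Liam 3, Vikram 23. Quinn eliminated.
Round 2: Maya 15, Ivy 17, Liam 3, Vikram 23. Liam eliminated.
Round 3: Maya 15, Ivy 17, Vikram 26. Maya eliminated.
Round 4: Ivy 32, Vikram 26. Ivy has a majority (≥30).

Ivy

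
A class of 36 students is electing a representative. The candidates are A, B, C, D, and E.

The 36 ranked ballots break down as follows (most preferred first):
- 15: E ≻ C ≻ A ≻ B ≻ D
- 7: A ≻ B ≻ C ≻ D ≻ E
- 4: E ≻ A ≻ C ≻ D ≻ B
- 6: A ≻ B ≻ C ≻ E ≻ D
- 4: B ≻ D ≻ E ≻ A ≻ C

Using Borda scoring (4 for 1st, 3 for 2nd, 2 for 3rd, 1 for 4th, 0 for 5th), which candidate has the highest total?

A: 15×2 + 7×4 + 4×3 + 6×4 + 4×1 = 98
B: 15×1 + 7×3 + 4×0 + 6×3 + 4×4 = 70
C: 15×3 + 7×2 + 4×2 + 6×2 + 4×0 = 79
D: 15×0 + 7×1 + 4×1 + 6×0 + 4×3 = 23
E: 15×4 + 7×0 + 4×4 + 6×1 + 4×2 = 90

A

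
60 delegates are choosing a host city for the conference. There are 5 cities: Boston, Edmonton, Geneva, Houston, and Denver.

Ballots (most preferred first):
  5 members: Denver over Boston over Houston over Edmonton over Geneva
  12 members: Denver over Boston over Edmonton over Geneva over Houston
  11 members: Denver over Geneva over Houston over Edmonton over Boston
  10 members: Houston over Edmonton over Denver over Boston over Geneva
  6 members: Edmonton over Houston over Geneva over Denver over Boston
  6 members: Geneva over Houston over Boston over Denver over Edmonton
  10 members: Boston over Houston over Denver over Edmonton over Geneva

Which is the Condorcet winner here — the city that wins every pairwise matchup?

Houston vs Boston: 33–27
Houston vs Edmonton: 42–18
Houston vs Geneva: 31–29
Houston vs Denver: 32–28
Houston beats every other city.

Houston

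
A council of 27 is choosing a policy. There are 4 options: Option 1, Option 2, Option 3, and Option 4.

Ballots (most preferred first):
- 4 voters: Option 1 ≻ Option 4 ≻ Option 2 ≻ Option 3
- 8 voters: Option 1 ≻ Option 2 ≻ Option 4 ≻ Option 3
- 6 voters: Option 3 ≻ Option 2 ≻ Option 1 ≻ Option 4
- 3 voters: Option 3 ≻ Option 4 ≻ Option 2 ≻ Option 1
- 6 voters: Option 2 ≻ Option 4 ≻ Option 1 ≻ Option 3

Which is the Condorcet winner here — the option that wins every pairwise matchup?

Option 2

Option 2 vs Option 1: 15–12
Option 2 vs Option 3: 18–9
Option 2 vs Option 4: 20–7
Option 2 beats every other option.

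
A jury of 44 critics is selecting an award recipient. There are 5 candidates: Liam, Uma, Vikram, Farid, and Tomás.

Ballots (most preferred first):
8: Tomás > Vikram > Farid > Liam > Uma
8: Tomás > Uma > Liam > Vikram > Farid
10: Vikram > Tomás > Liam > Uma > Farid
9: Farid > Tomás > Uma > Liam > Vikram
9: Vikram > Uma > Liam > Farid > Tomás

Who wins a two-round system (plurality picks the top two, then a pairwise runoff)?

Round 1 first-place votes: Liam 0, Uma 0, Vikram 19, Farid 9, Tomás 16. Vikram and Tomás advance.
Runoff: Vikram is ranked above Tomás on 19 ballots, Tomás above Vikram on 25.

Tomás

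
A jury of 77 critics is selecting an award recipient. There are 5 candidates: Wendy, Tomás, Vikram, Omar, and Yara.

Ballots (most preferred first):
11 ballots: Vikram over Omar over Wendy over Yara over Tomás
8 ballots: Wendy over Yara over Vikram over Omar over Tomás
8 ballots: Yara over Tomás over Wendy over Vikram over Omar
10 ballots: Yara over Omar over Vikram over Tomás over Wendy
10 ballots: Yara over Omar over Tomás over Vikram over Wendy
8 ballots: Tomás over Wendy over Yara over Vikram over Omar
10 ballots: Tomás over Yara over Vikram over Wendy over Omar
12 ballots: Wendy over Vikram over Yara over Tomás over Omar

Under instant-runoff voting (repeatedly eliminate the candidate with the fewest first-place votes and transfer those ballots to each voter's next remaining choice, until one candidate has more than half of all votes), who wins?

Round 1: Wendy 20, Tomás 18, Vikram 11, Omar 0, Yara 28. Omar eliminated.
Round 2: Wendy 20, Tomás 18, Vikram 11, Yara 28. Vikram eliminated.
Round 3: Wendy 31, Tomás 18, Yara 28. Tomás eliminated.
Round 4: Wendy 39, Yara 38. Wendy has a majority (≥39).

Wendy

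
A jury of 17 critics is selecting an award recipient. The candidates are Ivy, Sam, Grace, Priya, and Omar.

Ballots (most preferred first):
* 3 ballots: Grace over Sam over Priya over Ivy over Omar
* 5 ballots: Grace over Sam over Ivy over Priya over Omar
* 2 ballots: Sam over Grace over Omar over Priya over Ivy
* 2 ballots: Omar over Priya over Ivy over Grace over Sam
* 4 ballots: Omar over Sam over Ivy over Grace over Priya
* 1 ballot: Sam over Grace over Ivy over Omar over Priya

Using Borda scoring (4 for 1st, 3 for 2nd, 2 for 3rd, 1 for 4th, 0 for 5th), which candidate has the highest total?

Ivy: 3×1 + 5×2 + 2×0 + 2×2 + 4×2 + 1×2 = 27
Sam: 3×3 + 5×3 + 2×4 + 2×0 + 4×3 + 1×4 = 48
Grace: 3×4 + 5×4 + 2×3 + 2×1 + 4×1 + 1×3 = 47
Priya: 3×2 + 5×1 + 2×1 + 2×3 + 4×0 + 1×0 = 19
Omar: 3×0 + 5×0 + 2×2 + 2×4 + 4×4 + 1×1 = 29

Sam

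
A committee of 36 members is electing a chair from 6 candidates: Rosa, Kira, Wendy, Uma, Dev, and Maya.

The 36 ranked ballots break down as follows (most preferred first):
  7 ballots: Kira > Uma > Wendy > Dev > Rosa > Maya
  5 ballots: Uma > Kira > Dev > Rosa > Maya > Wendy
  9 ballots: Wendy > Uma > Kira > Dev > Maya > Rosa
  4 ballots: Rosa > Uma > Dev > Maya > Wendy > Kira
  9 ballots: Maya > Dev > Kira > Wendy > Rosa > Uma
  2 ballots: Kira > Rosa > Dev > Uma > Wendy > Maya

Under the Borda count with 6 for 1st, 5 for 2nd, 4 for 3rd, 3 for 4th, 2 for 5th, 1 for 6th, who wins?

Kira

Rosa: 7×2 + 5×3 + 9×1 + 4×6 + 9×2 + 2×5 = 90
Kira: 7×6 + 5×5 + 9×4 + 4×1 + 9×4 + 2×6 = 155
Wendy: 7×4 + 5×1 + 9×6 + 4×2 + 9×3 + 2×2 = 126
Uma: 7×5 + 5×6 + 9×5 + 4×5 + 9×1 + 2×3 = 145
Dev: 7×3 + 5×4 + 9×3 + 4×4 + 9×5 + 2×4 = 137
Maya: 7×1 + 5×2 + 9×2 + 4×3 + 9×6 + 2×1 = 103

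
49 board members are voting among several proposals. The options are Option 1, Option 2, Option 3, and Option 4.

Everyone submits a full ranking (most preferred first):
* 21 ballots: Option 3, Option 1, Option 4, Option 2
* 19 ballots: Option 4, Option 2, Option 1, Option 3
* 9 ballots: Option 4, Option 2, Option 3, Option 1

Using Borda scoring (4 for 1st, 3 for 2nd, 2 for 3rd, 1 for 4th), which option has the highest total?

Option 4

Option 1: 21×3 + 19×2 + 9×1 = 110
Option 2: 21×1 + 19×3 + 9×3 = 105
Option 3: 21×4 + 19×1 + 9×2 = 121
Option 4: 21×2 + 19×4 + 9×4 = 154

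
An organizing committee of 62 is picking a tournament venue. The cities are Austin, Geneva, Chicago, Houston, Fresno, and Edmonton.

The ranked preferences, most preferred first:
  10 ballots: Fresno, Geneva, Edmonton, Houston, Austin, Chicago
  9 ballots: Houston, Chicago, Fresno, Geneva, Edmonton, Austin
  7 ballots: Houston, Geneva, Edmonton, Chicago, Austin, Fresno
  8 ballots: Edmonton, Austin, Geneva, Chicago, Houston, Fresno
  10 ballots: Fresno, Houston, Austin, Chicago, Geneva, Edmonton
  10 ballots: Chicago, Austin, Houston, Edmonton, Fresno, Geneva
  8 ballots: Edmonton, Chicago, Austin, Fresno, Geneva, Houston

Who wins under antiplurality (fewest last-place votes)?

Houston

Last-place votes: Austin 9, Geneva 10, Chicago 10, Houston 8, Fresno 15, Edmonton 10.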